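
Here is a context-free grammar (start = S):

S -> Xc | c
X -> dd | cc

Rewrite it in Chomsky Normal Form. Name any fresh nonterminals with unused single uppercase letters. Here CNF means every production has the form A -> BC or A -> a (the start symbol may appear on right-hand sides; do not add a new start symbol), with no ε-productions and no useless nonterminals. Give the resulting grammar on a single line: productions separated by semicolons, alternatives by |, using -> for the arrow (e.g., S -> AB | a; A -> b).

S -> c | XA; A -> c; B -> d; X -> AA | BB

No ε-productions.
No unit productions to eliminate.
TERM: introduce A -> c, B -> d and substitute in every rule of length ≥2.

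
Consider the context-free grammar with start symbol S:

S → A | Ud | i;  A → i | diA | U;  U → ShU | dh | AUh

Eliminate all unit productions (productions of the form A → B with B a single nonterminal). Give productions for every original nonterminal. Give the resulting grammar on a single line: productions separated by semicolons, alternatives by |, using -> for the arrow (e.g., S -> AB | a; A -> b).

Unit productions: A->U, S->A.
Unit pairs (A ⇒* B via units): (A,U), (S,A), (S,U).
S: inherits non-unit rules of {A, S, U} → AUh | ShU | Ud | dh | diA | i.
A: inherits non-unit rules of {A, U} → AUh | ShU | dh | diA | i.
U: inherits non-unit rules of {U} → AUh | ShU | dh.

S -> i | Ud | dh | AUh | ShU | diA; A -> i | dh | AUh | ShU | diA; U -> dh | AUh | ShU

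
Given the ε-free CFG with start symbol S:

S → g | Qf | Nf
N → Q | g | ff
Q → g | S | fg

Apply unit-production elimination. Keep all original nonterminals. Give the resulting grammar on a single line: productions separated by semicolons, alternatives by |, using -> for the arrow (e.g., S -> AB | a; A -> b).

Unit productions: N->Q, Q->S.
Unit pairs (A ⇒* B via units): (N,Q), (N,S), (Q,S).
S: inherits non-unit rules of {S} → Nf | Qf | g.
N: inherits non-unit rules of {N, Q, S} → Nf | Qf | ff | fg | g.
Q: inherits non-unit rules of {Q, S} → Nf | Qf | fg | g.

S -> g | Nf | Qf; N -> g | Nf | Qf | ff | fg; Q -> g | Nf | Qf | fg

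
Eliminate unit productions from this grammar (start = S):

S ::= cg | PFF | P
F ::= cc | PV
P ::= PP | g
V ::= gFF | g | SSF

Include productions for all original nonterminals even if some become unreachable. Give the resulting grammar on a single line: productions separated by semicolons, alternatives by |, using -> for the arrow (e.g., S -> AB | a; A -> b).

S -> g | PP | cg | PFF; F -> PV | cc; P -> g | PP; V -> g | SSF | gFF

Unit productions: S->P.
Unit pairs (A ⇒* B via units): (S,P).
S: inherits non-unit rules of {P, S} → PFF | PP | cg | g.
F: inherits non-unit rules of {F} → PV | cc.
P: inherits non-unit rules of {P} → PP | g.
V: inherits non-unit rules of {V} → SSF | g | gFF.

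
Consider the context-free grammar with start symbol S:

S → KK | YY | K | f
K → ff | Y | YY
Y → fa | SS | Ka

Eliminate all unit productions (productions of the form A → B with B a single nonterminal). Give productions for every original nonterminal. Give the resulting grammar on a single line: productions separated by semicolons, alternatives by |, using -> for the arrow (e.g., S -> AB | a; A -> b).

S -> f | KK | Ka | SS | YY | fa | ff; K -> Ka | SS | YY | fa | ff; Y -> Ka | SS | fa

Unit productions: K->Y, S->K.
Unit pairs (A ⇒* B via units): (K,Y), (S,K), (S,Y).
S: inherits non-unit rules of {K, S, Y} → KK | Ka | SS | YY | f | fa | ff.
K: inherits non-unit rules of {K, Y} → Ka | SS | YY | fa | ff.
Y: inherits non-unit rules of {Y} → Ka | SS | fa.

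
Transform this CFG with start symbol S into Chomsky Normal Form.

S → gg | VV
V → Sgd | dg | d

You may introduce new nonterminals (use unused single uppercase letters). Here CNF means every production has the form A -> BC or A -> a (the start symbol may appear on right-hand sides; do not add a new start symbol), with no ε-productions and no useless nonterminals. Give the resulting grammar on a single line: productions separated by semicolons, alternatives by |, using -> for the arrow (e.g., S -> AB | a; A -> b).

No ε-productions.
No unit productions to eliminate.
TERM: introduce B -> d, A -> g and substitute in every rule of length ≥2.
BIN: V -> SAB becomes V -> SC, C -> AB.

S -> AA | VV; A -> g; B -> d; C -> AB; V -> d | BA | SC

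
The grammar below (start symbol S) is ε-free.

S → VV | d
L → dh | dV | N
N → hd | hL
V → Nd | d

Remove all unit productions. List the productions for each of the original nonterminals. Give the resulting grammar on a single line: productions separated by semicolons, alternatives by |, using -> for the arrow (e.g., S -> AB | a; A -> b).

Unit productions: L->N.
Unit pairs (A ⇒* B via units): (L,N).
S: inherits non-unit rules of {S} → VV | d.
L: inherits non-unit rules of {L, N} → dV | dh | hL | hd.
N: inherits non-unit rules of {N} → hL | hd.
V: inherits non-unit rules of {V} → Nd | d.

S -> d | VV; L -> dV | dh | hL | hd; N -> hL | hd; V -> d | Nd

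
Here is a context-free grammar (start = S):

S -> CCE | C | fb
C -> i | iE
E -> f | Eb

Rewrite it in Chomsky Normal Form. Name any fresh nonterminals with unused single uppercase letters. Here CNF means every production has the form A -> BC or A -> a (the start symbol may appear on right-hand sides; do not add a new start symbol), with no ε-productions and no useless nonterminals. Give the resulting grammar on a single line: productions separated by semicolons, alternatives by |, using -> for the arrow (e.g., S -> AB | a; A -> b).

No ε-productions.
After unit-elimination: S -> i | fb | iE | CCE; C -> i | iE; E -> f | Eb.
TERM: introduce B -> b, D -> f, A -> i and substitute in every rule of length ≥2.
BIN: S -> CCE becomes S -> CF, F -> CE.

S -> i | AE | CF | DB; A -> i; B -> b; C -> i | AE; D -> f; E -> f | EB; F -> CE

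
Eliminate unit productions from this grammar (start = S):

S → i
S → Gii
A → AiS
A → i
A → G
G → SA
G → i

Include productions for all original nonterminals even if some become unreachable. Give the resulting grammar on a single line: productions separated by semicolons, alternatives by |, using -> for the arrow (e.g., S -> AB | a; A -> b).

Unit productions: A->G.
Unit pairs (A ⇒* B via units): (A,G).
S: inherits non-unit rules of {S} → Gii | i.
A: inherits non-unit rules of {A, G} → AiS | SA | i.
G: inherits non-unit rules of {G} → SA | i.

S -> i | Gii; A -> i | SA | AiS; G -> i | SA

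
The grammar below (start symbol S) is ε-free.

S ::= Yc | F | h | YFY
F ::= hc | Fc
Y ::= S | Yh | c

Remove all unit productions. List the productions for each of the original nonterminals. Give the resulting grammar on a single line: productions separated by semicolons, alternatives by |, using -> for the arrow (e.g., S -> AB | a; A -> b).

S -> h | Fc | Yc | hc | YFY; F -> Fc | hc; Y -> c | h | Fc | Yc | Yh | hc | YFY

Unit productions: S->F, Y->S.
Unit pairs (A ⇒* B via units): (S,F), (Y,F), (Y,S).
S: inherits non-unit rules of {F, S} → Fc | YFY | Yc | h | hc.
F: inherits non-unit rules of {F} → Fc | hc.
Y: inherits non-unit rules of {F, S, Y} → Fc | YFY | Yc | Yh | c | h | hc.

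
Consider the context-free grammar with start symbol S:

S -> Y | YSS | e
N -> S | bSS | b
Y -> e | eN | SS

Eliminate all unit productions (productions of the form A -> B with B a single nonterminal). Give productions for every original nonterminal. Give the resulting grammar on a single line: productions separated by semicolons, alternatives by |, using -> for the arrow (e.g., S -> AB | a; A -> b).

S -> e | SS | eN | YSS; N -> b | e | SS | eN | YSS | bSS; Y -> e | SS | eN

Unit productions: N->S, S->Y.
Unit pairs (A ⇒* B via units): (N,S), (N,Y), (S,Y).
S: inherits non-unit rules of {S, Y} → SS | YSS | e | eN.
N: inherits non-unit rules of {N, S, Y} → SS | YSS | b | bSS | e | eN.
Y: inherits non-unit rules of {Y} → SS | e | eN.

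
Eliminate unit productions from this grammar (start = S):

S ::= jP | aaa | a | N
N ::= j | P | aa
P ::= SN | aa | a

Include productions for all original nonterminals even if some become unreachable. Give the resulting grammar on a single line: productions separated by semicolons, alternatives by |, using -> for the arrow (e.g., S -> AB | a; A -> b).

Unit productions: N->P, S->N.
Unit pairs (A ⇒* B via units): (N,P), (S,N), (S,P).
S: inherits non-unit rules of {N, P, S} → SN | a | aa | aaa | j | jP.
N: inherits non-unit rules of {N, P} → SN | a | aa | j.
P: inherits non-unit rules of {P} → SN | a | aa.

S -> a | j | SN | aa | jP | aaa; N -> a | j | SN | aa; P -> a | SN | aa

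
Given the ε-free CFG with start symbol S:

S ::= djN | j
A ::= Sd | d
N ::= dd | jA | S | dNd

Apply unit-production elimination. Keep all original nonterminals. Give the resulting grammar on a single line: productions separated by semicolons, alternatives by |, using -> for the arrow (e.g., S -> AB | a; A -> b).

Unit productions: N->S.
Unit pairs (A ⇒* B via units): (N,S).
S: inherits non-unit rules of {S} → djN | j.
A: inherits non-unit rules of {A} → Sd | d.
N: inherits non-unit rules of {N, S} → dNd | dd | djN | j | jA.

S -> j | djN; A -> d | Sd; N -> j | dd | jA | dNd | djN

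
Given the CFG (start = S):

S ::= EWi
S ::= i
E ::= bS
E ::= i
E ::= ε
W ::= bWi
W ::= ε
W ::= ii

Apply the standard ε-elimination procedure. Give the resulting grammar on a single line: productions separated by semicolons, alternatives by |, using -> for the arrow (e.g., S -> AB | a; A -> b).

S -> i | Ei | Wi | EWi; E -> i | bS; W -> bi | ii | bWi

Nullable set: {E, W}.
S -> EWi: E, W nullable, giving EWi | Ei | Wi | i.
Drop E -> ε.
Drop W -> ε.
W -> bWi: W nullable, giving bWi | bi.
Unchanged (no nullable symbols): S -> i; E -> bS; E -> i; W -> ii.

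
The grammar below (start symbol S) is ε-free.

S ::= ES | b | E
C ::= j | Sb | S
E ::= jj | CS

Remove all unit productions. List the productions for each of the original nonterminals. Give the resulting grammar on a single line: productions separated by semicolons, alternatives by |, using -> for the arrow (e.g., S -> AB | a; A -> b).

Unit productions: C->S, S->E.
Unit pairs (A ⇒* B via units): (C,E), (C,S), (S,E).
S: inherits non-unit rules of {E, S} → CS | ES | b | jj.
C: inherits non-unit rules of {C, E, S} → CS | ES | Sb | b | j | jj.
E: inherits non-unit rules of {E} → CS | jj.

S -> b | CS | ES | jj; C -> b | j | CS | ES | Sb | jj; E -> CS | jj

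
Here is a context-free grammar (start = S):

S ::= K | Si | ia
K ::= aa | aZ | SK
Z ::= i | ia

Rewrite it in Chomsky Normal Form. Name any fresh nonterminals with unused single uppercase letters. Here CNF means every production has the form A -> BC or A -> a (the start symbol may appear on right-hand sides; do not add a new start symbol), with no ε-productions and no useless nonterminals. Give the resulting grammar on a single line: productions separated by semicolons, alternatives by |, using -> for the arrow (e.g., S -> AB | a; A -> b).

No ε-productions.
After unit-elimination: S -> SK | Si | aZ | aa | ia; K -> SK | aZ | aa; Z -> i | ia.
TERM: introduce A -> a, B -> i and substitute in every rule of length ≥2.

S -> AA | AZ | BA | SB | SK; A -> a; B -> i; K -> AA | AZ | SK; Z -> i | BA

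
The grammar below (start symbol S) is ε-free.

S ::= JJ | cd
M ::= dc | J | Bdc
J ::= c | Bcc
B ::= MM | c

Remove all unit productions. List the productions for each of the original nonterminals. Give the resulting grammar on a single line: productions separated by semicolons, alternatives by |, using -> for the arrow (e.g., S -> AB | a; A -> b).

Unit productions: M->J.
Unit pairs (A ⇒* B via units): (M,J).
S: inherits non-unit rules of {S} → JJ | cd.
B: inherits non-unit rules of {B} → MM | c.
J: inherits non-unit rules of {J} → Bcc | c.
M: inherits non-unit rules of {J, M} → Bcc | Bdc | c | dc.

S -> JJ | cd; B -> c | MM; J -> c | Bcc; M -> c | dc | Bcc | Bdc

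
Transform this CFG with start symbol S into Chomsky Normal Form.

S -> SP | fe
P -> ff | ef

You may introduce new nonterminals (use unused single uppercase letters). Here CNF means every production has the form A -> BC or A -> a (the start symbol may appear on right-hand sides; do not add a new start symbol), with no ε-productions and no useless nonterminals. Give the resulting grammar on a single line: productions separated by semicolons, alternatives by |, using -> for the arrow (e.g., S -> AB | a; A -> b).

No ε-productions.
No unit productions to eliminate.
TERM: introduce A -> e, B -> f and substitute in every rule of length ≥2.

S -> BA | SP; A -> e; B -> f; P -> AB | BB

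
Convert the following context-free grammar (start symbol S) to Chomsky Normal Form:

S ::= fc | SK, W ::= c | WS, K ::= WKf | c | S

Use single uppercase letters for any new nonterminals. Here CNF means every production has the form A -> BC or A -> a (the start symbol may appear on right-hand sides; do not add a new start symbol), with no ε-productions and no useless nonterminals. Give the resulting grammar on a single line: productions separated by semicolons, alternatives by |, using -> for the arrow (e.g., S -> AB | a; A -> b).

S -> AB | SK; A -> f; B -> c; C -> KA; K -> c | AB | SK | WC; W -> c | WS

No ε-productions.
After unit-elimination: S -> SK | fc; K -> c | SK | fc | WKf; W -> c | WS.
TERM: introduce B -> c, A -> f and substitute in every rule of length ≥2.
BIN: K -> WKA becomes K -> WC, C -> KA.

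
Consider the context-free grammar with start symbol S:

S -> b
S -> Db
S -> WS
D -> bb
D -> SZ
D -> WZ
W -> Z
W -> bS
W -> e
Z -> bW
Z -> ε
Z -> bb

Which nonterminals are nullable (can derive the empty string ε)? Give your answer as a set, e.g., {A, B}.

Directly nullable (have an ε-rule): {Z}.
W is nullable via W -> Z (every symbol on the right is already known nullable).
D is nullable via D -> WZ (every symbol on the right is already known nullable).
Not nullable: S — each has a terminal in every rule's right-hand side or depends on a non-nullable symbol.

{D, W, Z}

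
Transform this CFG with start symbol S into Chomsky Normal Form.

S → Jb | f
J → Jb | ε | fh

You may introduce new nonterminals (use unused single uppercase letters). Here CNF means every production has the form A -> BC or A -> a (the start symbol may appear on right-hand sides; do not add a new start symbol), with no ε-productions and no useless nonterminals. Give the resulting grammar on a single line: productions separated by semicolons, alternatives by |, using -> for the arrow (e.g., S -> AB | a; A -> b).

S -> b | f | JA; A -> b; B -> f; C -> h; J -> b | BC | JA

Nullable: {J}; after ε-elimination: S -> b | f | Jb; J -> b | Jb | fh.
No unit productions to eliminate.
TERM: introduce A -> b, B -> f, C -> h and substitute in every rule of length ≥2.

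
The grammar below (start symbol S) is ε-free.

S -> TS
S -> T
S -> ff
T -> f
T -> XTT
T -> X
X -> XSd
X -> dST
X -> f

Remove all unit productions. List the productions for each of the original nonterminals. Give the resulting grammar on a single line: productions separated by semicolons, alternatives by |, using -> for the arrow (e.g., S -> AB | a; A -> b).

S -> f | TS | ff | XSd | XTT | dST; T -> f | XSd | XTT | dST; X -> f | XSd | dST

Unit productions: S->T, T->X.
Unit pairs (A ⇒* B via units): (S,T), (S,X), (T,X).
S: inherits non-unit rules of {S, T, X} → TS | XSd | XTT | dST | f | ff.
T: inherits non-unit rules of {T, X} → XSd | XTT | dST | f.
X: inherits non-unit rules of {X} → XSd | dST | f.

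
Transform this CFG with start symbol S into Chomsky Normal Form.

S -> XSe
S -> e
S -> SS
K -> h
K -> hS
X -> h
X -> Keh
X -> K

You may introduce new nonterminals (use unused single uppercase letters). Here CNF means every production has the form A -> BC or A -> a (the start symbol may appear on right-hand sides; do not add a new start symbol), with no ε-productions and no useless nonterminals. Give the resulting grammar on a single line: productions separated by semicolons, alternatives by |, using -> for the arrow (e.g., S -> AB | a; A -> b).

S -> e | SS | XC; A -> h; B -> e; C -> SB; D -> BA; K -> h | AS; X -> h | AS | KD

No ε-productions.
After unit-elimination: S -> e | SS | XSe; K -> h | hS; X -> h | hS | Keh.
TERM: introduce B -> e, A -> h and substitute in every rule of length ≥2.
BIN: S -> XSB becomes S -> XC, C -> SB; X -> KBA becomes X -> KD, D -> BA.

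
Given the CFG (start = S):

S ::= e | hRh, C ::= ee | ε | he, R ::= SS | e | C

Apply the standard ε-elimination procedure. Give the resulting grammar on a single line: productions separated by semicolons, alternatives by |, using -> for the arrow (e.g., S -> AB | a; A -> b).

Nullable set: {C, R}.
S -> hRh: R nullable, giving hRh | hh.
Drop C -> ε.
R -> C: C nullable, giving C.
Unchanged (no nullable symbols): S -> e; C -> ee; C -> he; R -> SS; R -> e.

S -> e | hh | hRh; C -> ee | he; R -> C | e | SS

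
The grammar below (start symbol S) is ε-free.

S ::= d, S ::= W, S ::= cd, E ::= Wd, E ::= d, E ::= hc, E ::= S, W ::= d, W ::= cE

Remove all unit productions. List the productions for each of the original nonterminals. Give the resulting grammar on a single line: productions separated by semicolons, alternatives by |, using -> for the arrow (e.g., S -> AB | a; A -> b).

S -> d | cE | cd; E -> d | Wd | cE | cd | hc; W -> d | cE

Unit productions: E->S, S->W.
Unit pairs (A ⇒* B via units): (E,S), (E,W), (S,W).
S: inherits non-unit rules of {S, W} → cE | cd | d.
E: inherits non-unit rules of {E, S, W} → Wd | cE | cd | d | hc.
W: inherits non-unit rules of {W} → cE | d.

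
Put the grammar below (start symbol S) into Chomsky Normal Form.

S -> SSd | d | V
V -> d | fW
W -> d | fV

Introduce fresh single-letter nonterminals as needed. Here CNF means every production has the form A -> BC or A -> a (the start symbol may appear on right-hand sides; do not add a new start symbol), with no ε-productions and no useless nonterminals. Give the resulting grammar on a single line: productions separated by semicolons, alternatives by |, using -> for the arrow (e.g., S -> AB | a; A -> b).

S -> d | BW | SC; A -> d; B -> f; C -> SA; V -> d | BW; W -> d | BV

No ε-productions.
After unit-elimination: S -> d | fW | SSd; V -> d | fW; W -> d | fV.
TERM: introduce A -> d, B -> f and substitute in every rule of length ≥2.
BIN: S -> SSA becomes S -> SC, C -> SA.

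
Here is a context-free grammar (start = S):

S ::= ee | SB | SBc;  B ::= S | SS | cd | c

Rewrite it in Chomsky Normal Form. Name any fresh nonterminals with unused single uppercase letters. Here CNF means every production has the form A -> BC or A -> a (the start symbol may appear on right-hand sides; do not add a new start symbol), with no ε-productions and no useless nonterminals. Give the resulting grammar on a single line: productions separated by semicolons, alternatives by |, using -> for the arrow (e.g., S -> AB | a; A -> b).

S -> DD | SB | SF; A -> c; B -> c | AC | DD | SB | SE | SS; C -> d; D -> e; E -> BA; F -> BA

No ε-productions.
After unit-elimination: S -> SB | ee | SBc; B -> c | SB | SS | cd | ee | SBc.
TERM: introduce A -> c, C -> d, D -> e and substitute in every rule of length ≥2.
BIN: B -> SBA becomes B -> SE, E -> BA; S -> SBA becomes S -> SF, F -> BA.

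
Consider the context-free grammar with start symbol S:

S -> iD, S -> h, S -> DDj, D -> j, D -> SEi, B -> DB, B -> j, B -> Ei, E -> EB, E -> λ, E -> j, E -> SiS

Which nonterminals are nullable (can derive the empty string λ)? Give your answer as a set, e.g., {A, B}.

{E}

Directly nullable (have an ε-rule): {E}.
Not nullable: B, D, S — each has a terminal in every rule's right-hand side or depends on a non-nullable symbol.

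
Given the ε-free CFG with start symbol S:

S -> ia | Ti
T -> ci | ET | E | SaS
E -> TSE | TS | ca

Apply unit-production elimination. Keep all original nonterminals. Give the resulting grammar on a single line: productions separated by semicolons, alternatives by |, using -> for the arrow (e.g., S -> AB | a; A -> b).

Unit productions: T->E.
Unit pairs (A ⇒* B via units): (T,E).
S: inherits non-unit rules of {S} → Ti | ia.
E: inherits non-unit rules of {E} → TS | TSE | ca.
T: inherits non-unit rules of {E, T} → ET | SaS | TS | TSE | ca | ci.

S -> Ti | ia; E -> TS | ca | TSE; T -> ET | TS | ca | ci | SaS | TSE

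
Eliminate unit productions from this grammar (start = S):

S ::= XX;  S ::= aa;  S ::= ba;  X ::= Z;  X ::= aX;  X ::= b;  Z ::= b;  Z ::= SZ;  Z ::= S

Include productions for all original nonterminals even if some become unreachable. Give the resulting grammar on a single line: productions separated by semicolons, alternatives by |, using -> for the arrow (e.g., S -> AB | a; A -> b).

Unit productions: X->Z, Z->S.
Unit pairs (A ⇒* B via units): (X,S), (X,Z), (Z,S).
S: inherits non-unit rules of {S} → XX | aa | ba.
X: inherits non-unit rules of {S, X, Z} → SZ | XX | aX | aa | b | ba.
Z: inherits non-unit rules of {S, Z} → SZ | XX | aa | b | ba.

S -> XX | aa | ba; X -> b | SZ | XX | aX | aa | ba; Z -> b | SZ | XX | aa | ba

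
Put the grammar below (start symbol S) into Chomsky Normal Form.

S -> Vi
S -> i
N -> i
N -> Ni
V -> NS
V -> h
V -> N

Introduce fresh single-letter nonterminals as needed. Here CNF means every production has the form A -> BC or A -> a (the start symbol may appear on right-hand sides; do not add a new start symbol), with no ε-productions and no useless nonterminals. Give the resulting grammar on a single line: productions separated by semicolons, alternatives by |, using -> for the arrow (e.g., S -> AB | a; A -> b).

S -> i | VA; A -> i; N -> i | NA; V -> h | i | NA | NS

No ε-productions.
After unit-elimination: S -> i | Vi; N -> i | Ni; V -> h | i | NS | Ni.
TERM: introduce A -> i and substitute in every rule of length ≥2.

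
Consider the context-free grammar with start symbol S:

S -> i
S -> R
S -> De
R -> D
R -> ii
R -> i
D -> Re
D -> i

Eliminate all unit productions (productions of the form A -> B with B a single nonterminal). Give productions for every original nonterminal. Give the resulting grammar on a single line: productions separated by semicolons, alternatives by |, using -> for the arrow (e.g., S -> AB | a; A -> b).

S -> i | De | Re | ii; D -> i | Re; R -> i | Re | ii

Unit productions: R->D, S->R.
Unit pairs (A ⇒* B via units): (R,D), (S,D), (S,R).
S: inherits non-unit rules of {D, R, S} → De | Re | i | ii.
D: inherits non-unit rules of {D} → Re | i.
R: inherits non-unit rules of {D, R} → Re | i | ii.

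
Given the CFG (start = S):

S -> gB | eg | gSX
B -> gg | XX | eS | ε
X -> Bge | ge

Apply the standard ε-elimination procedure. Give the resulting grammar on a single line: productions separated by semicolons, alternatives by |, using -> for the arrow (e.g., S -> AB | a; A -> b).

S -> g | eg | gB | gSX; B -> XX | eS | gg; X -> ge | Bge

Nullable set: {B}.
S -> gB: B nullable, giving g | gB.
Drop B -> ε.
X -> Bge: B nullable, giving Bge | ge.
Unchanged (no nullable symbols): S -> eg; S -> gSX; B -> XX; B -> eS; B -> gg; X -> ge.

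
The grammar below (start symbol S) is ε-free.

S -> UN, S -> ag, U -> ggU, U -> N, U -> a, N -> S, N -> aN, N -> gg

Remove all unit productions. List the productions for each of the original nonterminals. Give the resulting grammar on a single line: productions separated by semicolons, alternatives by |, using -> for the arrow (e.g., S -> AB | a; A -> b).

Unit productions: N->S, U->N.
Unit pairs (A ⇒* B via units): (N,S), (U,N), (U,S).
S: inherits non-unit rules of {S} → UN | ag.
N: inherits non-unit rules of {N, S} → UN | aN | ag | gg.
U: inherits non-unit rules of {N, S, U} → UN | a | aN | ag | gg | ggU.

S -> UN | ag; N -> UN | aN | ag | gg; U -> a | UN | aN | ag | gg | ggU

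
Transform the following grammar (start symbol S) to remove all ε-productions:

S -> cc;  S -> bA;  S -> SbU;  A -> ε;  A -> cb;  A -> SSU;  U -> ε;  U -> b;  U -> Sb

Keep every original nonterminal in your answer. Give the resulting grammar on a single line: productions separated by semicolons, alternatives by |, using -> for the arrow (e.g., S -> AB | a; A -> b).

S -> b | Sb | bA | cc | SbU; A -> SS | cb | SSU; U -> b | Sb

Nullable set: {A, U}.
S -> SbU: U nullable, giving Sb | SbU.
S -> bA: A nullable, giving b | bA.
Drop A -> ε.
A -> SSU: U nullable, giving SS | SSU.
Drop U -> ε.
Unchanged (no nullable symbols): S -> cc; A -> cb; U -> Sb; U -> b.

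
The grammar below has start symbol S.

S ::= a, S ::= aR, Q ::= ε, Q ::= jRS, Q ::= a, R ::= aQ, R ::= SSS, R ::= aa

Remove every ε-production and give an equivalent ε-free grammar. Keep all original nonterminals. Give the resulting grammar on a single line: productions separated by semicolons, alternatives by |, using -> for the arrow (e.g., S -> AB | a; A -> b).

S -> a | aR; Q -> a | jRS; R -> a | aQ | aa | SSS

Nullable set: {Q}.
Drop Q -> ε.
R -> aQ: Q nullable, giving a | aQ.
Unchanged (no nullable symbols): S -> a; S -> aR; Q -> a; Q -> jRS; R -> SSS; R -> aa.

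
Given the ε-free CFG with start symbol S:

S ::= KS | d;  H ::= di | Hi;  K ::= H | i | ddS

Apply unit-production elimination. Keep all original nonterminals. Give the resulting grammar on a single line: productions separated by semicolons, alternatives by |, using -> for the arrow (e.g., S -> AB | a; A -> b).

S -> d | KS; H -> Hi | di; K -> i | Hi | di | ddS

Unit productions: K->H.
Unit pairs (A ⇒* B via units): (K,H).
S: inherits non-unit rules of {S} → KS | d.
H: inherits non-unit rules of {H} → Hi | di.
K: inherits non-unit rules of {H, K} → Hi | ddS | di | i.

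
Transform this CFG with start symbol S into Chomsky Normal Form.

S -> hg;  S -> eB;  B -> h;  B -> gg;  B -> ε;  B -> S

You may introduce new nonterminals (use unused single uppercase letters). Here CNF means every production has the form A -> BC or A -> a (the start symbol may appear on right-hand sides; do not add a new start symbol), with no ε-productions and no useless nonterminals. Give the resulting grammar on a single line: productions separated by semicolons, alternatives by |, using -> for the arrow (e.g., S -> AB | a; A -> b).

Nullable: {B}; after ε-elimination: S -> e | eB | hg; B -> S | h | gg.
After unit-elimination: S -> e | eB | hg; B -> e | h | eB | gg | hg.
TERM: introduce A -> e, C -> g, D -> h and substitute in every rule of length ≥2.

S -> e | AB | DC; A -> e; B -> e | h | AB | CC | DC; C -> g; D -> h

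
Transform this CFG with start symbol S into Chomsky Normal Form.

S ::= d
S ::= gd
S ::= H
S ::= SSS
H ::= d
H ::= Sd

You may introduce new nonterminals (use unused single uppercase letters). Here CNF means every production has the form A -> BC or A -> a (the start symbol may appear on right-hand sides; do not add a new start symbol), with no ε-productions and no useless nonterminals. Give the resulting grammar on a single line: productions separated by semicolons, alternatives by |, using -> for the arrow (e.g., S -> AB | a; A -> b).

No ε-productions.
After unit-elimination: S -> d | Sd | gd | SSS; H -> d | Sd.
TERM: introduce A -> d, B -> g and substitute in every rule of length ≥2.
BIN: S -> SSS becomes S -> SC, C -> SS.
Drop unreachable/unproductive: H.

S -> d | BA | SA | SC; A -> d; B -> g; C -> SS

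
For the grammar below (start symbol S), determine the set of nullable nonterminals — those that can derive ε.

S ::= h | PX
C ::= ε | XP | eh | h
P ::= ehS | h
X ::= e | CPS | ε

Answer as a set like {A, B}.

Directly nullable (have an ε-rule): {C, X}.
Not nullable: P, S — each has a terminal in every rule's right-hand side or depends on a non-nullable symbol.

{C, X}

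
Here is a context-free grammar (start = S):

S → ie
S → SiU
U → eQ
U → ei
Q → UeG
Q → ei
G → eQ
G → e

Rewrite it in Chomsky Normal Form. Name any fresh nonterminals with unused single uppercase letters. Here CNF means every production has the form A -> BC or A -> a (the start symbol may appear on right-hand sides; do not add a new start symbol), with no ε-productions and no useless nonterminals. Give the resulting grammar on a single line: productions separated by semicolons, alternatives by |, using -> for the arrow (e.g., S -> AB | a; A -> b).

S -> BA | SD; A -> e; B -> i; C -> AG; D -> BU; G -> e | AQ; Q -> AB | UC; U -> AB | AQ

No ε-productions.
No unit productions to eliminate.
TERM: introduce A -> e, B -> i and substitute in every rule of length ≥2.
BIN: Q -> UAG becomes Q -> UC, C -> AG; S -> SBU becomes S -> SD, D -> BU.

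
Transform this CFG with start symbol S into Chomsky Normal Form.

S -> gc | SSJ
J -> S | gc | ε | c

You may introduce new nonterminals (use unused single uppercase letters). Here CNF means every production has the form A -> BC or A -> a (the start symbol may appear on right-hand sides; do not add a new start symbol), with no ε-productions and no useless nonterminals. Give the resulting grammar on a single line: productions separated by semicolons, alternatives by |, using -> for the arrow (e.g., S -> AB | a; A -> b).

Nullable: {J}; after ε-elimination: S -> SS | gc | SSJ; J -> S | c | gc.
After unit-elimination: S -> SS | gc | SSJ; J -> c | SS | gc | SSJ.
TERM: introduce B -> c, A -> g and substitute in every rule of length ≥2.
BIN: J -> SSJ becomes J -> SC, C -> SJ; S -> SSJ becomes S -> SD, D -> SJ.

S -> AB | SD | SS; A -> g; B -> c; C -> SJ; D -> SJ; J -> c | AB | SC | SS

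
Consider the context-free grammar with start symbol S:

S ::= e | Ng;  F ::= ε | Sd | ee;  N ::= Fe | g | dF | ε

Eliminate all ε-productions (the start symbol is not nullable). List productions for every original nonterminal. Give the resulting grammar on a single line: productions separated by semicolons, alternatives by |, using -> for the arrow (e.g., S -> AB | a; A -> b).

Nullable set: {F, N}.
S -> Ng: N nullable, giving Ng | g.
Drop F -> ε.
Drop N -> ε.
N -> Fe: F nullable, giving Fe | e.
N -> dF: F nullable, giving d | dF.
Unchanged (no nullable symbols): S -> e; F -> Sd; F -> ee; N -> g.

S -> e | g | Ng; F -> Sd | ee; N -> d | e | g | Fe | dF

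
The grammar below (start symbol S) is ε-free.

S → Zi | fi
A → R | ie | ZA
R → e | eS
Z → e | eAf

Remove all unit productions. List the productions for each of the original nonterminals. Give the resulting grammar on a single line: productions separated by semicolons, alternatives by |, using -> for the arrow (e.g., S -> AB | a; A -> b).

S -> Zi | fi; A -> e | ZA | eS | ie; R -> e | eS; Z -> e | eAf

Unit productions: A->R.
Unit pairs (A ⇒* B via units): (A,R).
S: inherits non-unit rules of {S} → Zi | fi.
A: inherits non-unit rules of {A, R} → ZA | e | eS | ie.
R: inherits non-unit rules of {R} → e | eS.
Z: inherits non-unit rules of {Z} → e | eAf.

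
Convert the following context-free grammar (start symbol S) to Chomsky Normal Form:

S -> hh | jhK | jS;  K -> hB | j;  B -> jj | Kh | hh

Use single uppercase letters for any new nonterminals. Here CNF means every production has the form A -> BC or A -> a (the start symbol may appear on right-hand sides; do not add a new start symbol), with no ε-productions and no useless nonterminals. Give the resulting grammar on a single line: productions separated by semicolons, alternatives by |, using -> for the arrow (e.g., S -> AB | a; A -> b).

No ε-productions.
No unit productions to eliminate.
TERM: introduce A -> h, C -> j and substitute in every rule of length ≥2.
BIN: S -> CAK becomes S -> CD, D -> AK.

S -> AA | CD | CS; A -> h; B -> AA | CC | KA; C -> j; D -> AK; K -> j | AB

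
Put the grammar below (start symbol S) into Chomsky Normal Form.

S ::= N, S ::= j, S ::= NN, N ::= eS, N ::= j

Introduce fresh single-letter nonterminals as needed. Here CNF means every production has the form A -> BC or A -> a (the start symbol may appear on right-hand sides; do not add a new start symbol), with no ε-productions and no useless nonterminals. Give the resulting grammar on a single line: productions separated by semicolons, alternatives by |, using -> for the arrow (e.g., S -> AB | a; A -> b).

S -> j | AS | NN; A -> e; N -> j | AS

No ε-productions.
After unit-elimination: S -> j | NN | eS; N -> j | eS.
TERM: introduce A -> e and substitute in every rule of length ≥2.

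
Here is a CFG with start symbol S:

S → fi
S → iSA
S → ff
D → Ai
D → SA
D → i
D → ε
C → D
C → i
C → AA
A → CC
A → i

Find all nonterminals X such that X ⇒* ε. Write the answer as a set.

Directly nullable (have an ε-rule): {D}.
C is nullable via C -> D (every symbol on the right is already known nullable).
A is nullable via A -> CC (every symbol on the right is already known nullable).
Not nullable: S — each has a terminal in every rule's right-hand side or depends on a non-nullable symbol.

{A, C, D}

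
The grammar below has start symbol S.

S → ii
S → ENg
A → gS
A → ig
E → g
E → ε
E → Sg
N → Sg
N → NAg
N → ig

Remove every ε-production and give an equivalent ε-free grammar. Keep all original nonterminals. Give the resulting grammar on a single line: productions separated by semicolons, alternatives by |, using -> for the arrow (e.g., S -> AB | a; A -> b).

S -> Ng | ii | ENg; A -> gS | ig; E -> g | Sg; N -> Sg | ig | NAg

Nullable set: {E}.
S -> ENg: E nullable, giving ENg | Ng.
Drop E -> ε.
Unchanged (no nullable symbols): S -> ii; A -> gS; A -> ig; E -> Sg; E -> g; N -> NAg; N -> Sg; N -> ig.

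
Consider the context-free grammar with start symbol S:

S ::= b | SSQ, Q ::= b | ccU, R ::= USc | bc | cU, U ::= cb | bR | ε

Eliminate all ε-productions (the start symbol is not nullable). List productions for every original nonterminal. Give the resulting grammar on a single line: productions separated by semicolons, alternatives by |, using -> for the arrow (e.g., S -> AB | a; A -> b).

S -> b | SSQ; Q -> b | cc | ccU; R -> c | Sc | bc | cU | USc; U -> bR | cb

Nullable set: {U}.
Q -> ccU: U nullable, giving cc | ccU.
R -> USc: U nullable, giving Sc | USc.
R -> cU: U nullable, giving c | cU.
Drop U -> ε.
Unchanged (no nullable symbols): S -> SSQ; S -> b; Q -> b; R -> bc; U -> bR; U -> cb.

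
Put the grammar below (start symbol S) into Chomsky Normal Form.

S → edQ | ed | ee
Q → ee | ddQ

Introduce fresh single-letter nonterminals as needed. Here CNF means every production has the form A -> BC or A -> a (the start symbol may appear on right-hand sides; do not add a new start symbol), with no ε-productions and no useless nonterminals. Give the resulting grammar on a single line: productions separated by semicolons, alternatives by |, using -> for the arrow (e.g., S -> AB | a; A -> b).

No ε-productions.
No unit productions to eliminate.
TERM: introduce A -> d, B -> e and substitute in every rule of length ≥2.
BIN: Q -> AAQ becomes Q -> AC, C -> AQ; S -> BAQ becomes S -> BD, D -> AQ.

S -> BA | BB | BD; A -> d; B -> e; C -> AQ; D -> AQ; Q -> AC | BB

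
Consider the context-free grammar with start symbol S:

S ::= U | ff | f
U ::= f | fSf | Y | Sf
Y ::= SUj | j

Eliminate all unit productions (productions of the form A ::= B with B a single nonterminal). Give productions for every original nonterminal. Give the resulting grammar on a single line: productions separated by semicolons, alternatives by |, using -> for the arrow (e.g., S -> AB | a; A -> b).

S -> f | j | Sf | ff | SUj | fSf; U -> f | j | Sf | SUj | fSf; Y -> j | SUj

Unit productions: S->U, U->Y.
Unit pairs (A ⇒* B via units): (S,U), (S,Y), (U,Y).
S: inherits non-unit rules of {S, U, Y} → SUj | Sf | f | fSf | ff | j.
U: inherits non-unit rules of {U, Y} → SUj | Sf | f | fSf | j.
Y: inherits non-unit rules of {Y} → SUj | j.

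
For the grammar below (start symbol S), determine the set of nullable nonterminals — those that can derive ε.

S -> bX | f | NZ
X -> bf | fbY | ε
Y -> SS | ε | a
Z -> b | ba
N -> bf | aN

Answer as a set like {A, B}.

Directly nullable (have an ε-rule): {X, Y}.
Not nullable: N, S, Z — each has a terminal in every rule's right-hand side or depends on a non-nullable symbol.

{X, Y}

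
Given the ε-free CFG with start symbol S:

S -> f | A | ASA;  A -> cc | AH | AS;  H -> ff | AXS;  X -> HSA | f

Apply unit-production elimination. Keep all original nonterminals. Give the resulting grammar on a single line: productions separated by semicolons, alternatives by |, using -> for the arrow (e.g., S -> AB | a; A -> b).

S -> f | AH | AS | cc | ASA; A -> AH | AS | cc; H -> ff | AXS; X -> f | HSA

Unit productions: S->A.
Unit pairs (A ⇒* B via units): (S,A).
S: inherits non-unit rules of {A, S} → AH | AS | ASA | cc | f.
A: inherits non-unit rules of {A} → AH | AS | cc.
H: inherits non-unit rules of {H} → AXS | ff.
X: inherits non-unit rules of {X} → HSA | f.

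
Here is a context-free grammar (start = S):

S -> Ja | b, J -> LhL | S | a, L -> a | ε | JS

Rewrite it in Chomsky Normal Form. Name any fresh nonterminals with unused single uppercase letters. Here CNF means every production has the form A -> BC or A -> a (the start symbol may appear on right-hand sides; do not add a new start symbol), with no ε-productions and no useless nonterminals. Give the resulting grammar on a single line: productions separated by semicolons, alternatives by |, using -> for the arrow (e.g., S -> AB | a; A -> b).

S -> b | JA; A -> a; B -> h; C -> BL; J -> a | b | h | BL | JA | LB | LC; L -> a | JS

Nullable: {L}; after ε-elimination: S -> b | Ja; J -> S | a | h | Lh | hL | LhL; L -> a | JS.
After unit-elimination: S -> b | Ja; J -> a | b | h | Ja | Lh | hL | LhL; L -> a | JS.
TERM: introduce A -> a, B -> h and substitute in every rule of length ≥2.
BIN: J -> LBL becomes J -> LC, C -> BL.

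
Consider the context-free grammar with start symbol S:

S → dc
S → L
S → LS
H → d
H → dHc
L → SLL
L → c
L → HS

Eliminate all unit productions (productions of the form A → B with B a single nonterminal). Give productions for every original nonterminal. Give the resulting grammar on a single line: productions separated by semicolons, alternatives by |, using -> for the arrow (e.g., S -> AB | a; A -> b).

S -> c | HS | LS | dc | SLL; H -> d | dHc; L -> c | HS | SLL

Unit productions: S->L.
Unit pairs (A ⇒* B via units): (S,L).
S: inherits non-unit rules of {L, S} → HS | LS | SLL | c | dc.
H: inherits non-unit rules of {H} → d | dHc.
L: inherits non-unit rules of {L} → HS | SLL | c.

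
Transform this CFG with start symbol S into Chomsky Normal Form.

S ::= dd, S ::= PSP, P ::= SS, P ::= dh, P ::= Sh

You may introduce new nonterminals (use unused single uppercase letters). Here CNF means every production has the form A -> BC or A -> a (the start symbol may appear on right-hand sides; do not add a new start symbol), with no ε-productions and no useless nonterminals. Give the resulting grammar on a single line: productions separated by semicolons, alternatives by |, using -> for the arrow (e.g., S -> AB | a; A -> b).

S -> BB | PC; A -> h; B -> d; C -> SP; P -> BA | SA | SS

No ε-productions.
No unit productions to eliminate.
TERM: introduce B -> d, A -> h and substitute in every rule of length ≥2.
BIN: S -> PSP becomes S -> PC, C -> SP.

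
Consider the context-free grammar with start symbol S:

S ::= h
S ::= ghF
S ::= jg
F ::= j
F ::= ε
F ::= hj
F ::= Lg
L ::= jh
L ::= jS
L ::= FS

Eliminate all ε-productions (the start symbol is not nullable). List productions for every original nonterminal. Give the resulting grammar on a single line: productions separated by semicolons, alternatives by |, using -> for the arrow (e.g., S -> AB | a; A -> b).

S -> h | gh | jg | ghF; F -> j | Lg | hj; L -> S | FS | jS | jh

Nullable set: {F}.
S -> ghF: F nullable, giving gh | ghF.
Drop F -> ε.
L -> FS: F nullable, giving FS | S.
Unchanged (no nullable symbols): S -> h; S -> jg; F -> Lg; F -> hj; F -> j; L -> jS; L -> jh.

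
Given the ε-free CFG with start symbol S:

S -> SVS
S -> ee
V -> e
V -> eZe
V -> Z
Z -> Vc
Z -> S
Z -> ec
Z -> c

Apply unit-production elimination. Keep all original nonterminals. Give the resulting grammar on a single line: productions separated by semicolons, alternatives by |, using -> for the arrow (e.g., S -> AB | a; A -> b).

S -> ee | SVS; V -> c | e | Vc | ec | ee | SVS | eZe; Z -> c | Vc | ec | ee | SVS

Unit productions: V->Z, Z->S.
Unit pairs (A ⇒* B via units): (V,S), (V,Z), (Z,S).
S: inherits non-unit rules of {S} → SVS | ee.
V: inherits non-unit rules of {S, V, Z} → SVS | Vc | c | e | eZe | ec | ee.
Z: inherits non-unit rules of {S, Z} → SVS | Vc | c | ec | ee.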